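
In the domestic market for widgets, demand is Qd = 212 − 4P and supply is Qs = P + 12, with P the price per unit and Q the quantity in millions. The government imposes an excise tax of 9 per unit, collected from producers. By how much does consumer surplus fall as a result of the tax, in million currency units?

Consumer surplus falls by 87.12 million.

Before the tax: set 212 − 4P = P + 12 → P* = 40, Q* = 52.
With the tax collected from producers, supply shifts: Qs = (P − 9) + 12.
New equilibrium: consumers pay 41.8, producers receive 32.8, Q = 44.8. (Wedge: Pb − Ps = 9.)
ΔCS is the trapezoid between Q = 44.8 and Q = 52 of height 1.8: ½ · (52 + 44.8) · 1.8 = 87.12.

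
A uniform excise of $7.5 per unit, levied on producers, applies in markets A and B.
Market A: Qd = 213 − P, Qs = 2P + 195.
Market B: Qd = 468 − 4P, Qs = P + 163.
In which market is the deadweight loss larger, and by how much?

Market A: pre-tax P* = $6, Q* = 207; post-tax Q = 202; deadweight loss = $18.75.
Market B: pre-tax P* = $61, Q* = 224; post-tax Q = 218; deadweight loss = $22.5.
Difference: $18.75 vs $22.5 → market B is larger by $3.75.

Market B, by $3.75.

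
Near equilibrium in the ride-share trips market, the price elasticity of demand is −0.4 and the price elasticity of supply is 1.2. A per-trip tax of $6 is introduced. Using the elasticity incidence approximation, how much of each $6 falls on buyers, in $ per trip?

Buyers bear ≈ $4.5 per trip.

Incidence ratio: buyers' share ≈ εs / (εs + |εd|) = 1.2 / (1.2 + 0.4) = 0.75.
So buyers bear ≈ 0.75 × $6 = $4.5; producers bear $1.5.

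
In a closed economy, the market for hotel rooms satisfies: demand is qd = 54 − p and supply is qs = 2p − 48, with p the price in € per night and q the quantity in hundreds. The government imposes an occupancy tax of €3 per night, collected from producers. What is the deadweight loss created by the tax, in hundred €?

Deadweight loss = €3 hundred.

Before the tax: set 54 − p = 2p − 48 → p* = €34, q* = 20.
With the tax collected from producers, supply shifts: qs = 2(p − 3) − 48.
New equilibrium: buyers pay €36, producers receive €33, q = 18. (Wedge: pb − ps = 3.)
Quantity falls by |ΔQ| = |20 − 18| = 2.
DWL = ½ · t · |ΔQ| = ½ · 3 · 2 = €3.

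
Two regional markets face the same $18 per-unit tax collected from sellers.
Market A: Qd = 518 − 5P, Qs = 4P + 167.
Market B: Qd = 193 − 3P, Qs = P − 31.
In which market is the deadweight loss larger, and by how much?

Market A: pre-tax P* = $39, Q* = 323; post-tax Q = 283; deadweight loss = $360.
Market B: pre-tax P* = $56, Q* = 25; post-tax Q = 11.5; deadweight loss = $121.5.
Difference: $360 vs $121.5 → market A is larger by $238.5.

Market A, by $238.5.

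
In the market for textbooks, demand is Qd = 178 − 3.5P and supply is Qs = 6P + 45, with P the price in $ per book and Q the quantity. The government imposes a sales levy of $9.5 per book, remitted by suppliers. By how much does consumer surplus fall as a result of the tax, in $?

Consumer surplus falls by $711.

Before the tax: set 178 − 3.5P = 6P + 45 → P* = $14, Q* = 129.
With the tax collected from suppliers, supply shifts: Qs = 6(P − 9.5) + 45.
New equilibrium: buyers pay $20, suppliers receive $10.5, Q = 108. (Wedge: Pb − Ps = 9.5.)
ΔCS is the trapezoid between Q = 108 and Q = 129 of height $6: ½ · (129 + 108) · 6 = $711.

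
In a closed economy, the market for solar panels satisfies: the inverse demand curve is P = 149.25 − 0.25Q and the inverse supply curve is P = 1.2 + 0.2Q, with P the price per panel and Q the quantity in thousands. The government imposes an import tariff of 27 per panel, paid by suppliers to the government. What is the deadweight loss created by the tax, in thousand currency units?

Deadweight loss = 810 thousand.

Rewrite in direct form: Qd = 597 − 4P and Qs = 5P − 6.
Without the tax, 597 − 4P = 5P − 6 gives 9P = 603, so P* = 67 and Q* = 329.
With the tax collected from suppliers, supply shifts: Qs = 5(P − 27) − 6.
Solving gives Q = 269 with consumers paying 82 and suppliers receiving 55 (the 27 wedge).
Quantity falls by |ΔQ| = |329 − 269| = 60.
DWL = ½ · t · |ΔQ| = ½ · 27 · 60 = 810.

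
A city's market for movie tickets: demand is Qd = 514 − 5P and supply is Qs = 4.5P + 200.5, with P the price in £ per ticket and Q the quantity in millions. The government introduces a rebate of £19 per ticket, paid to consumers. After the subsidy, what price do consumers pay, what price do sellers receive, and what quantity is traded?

Before the subsidy: set 514 − 5P = 4.5P + 200.5 → P* = £33, Q* = 349.
With a per-unit subsidy paid to consumers, each effectively pays P − 19, so demand becomes Qd = 514 − 5(P − 19).
Solving gives Q = 394 with consumers paying £24 and sellers receiving £43 (the £19 wedge).

Consumers pay £24; sellers receive £43; quantity = 394.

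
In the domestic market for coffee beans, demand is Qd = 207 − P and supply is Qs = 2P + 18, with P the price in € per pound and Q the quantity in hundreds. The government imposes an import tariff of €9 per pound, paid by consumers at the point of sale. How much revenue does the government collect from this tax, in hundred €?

Tax revenue = €1242 hundred.

Without the tax, 207 − P = 2P + 18 gives 3P = 189, so P* = €63 and Q* = 144.
With the tax collected from consumers, demand (in seller-price terms) shifts: Qd = 207 − (P + 9).
New equilibrium: consumers pay €69, producers receive €60, Q = 138. (Wedge: Pb − Ps = 9.)
Revenue = t · Q = 9 · 138 = €1242.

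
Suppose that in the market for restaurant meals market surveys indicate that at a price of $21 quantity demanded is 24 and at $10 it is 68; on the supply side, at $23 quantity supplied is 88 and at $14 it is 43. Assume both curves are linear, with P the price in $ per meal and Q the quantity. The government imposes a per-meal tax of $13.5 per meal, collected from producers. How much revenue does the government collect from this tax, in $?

Demand slope: (68 − 24)/(10 − 21) = -4, so Qd = 108 − 4P.
Supply slope: (43 − 88)/(14 − 23) = 5, so Qs = 5P − 27.
Before the tax: set 108 − 4P = 5P − 27 → P* = $15, Q* = 48.
With the tax collected from producers, supply shifts: Qs = 5(P − 13.5) − 27.
Solving gives Q = 18 with consumers paying $22.5 and producers receiving $9 (the $13.5 wedge).
Revenue = t · Q = 13.5 · 18 = $243.

Tax revenue = $243.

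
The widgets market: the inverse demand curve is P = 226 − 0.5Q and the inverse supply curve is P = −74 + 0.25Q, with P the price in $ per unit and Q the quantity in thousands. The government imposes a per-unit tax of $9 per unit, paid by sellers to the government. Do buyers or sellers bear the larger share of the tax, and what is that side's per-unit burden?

Rewrite in direct form: Qd = 452 − 2P and Qs = 4P + 296.
Before the tax: set 452 − 2P = 4P + 296 → P* = $26, Q* = 400.
With the tax collected from sellers, supply shifts: Qs = 4(P − 9) + 296.
New equilibrium: buyers pay $32, sellers receive $23, Q = 388. (Wedge: Pb − Ps = 9.)
Per-unit burden: buyers $6, sellers $3.
Buyers take the larger share because demand is less price-elastic here (demand slope 2 vs supply slope 4).
The less price-elastic side of the market bears the larger share of a per-unit tax.

Buyers bear the larger share: $6 per unit.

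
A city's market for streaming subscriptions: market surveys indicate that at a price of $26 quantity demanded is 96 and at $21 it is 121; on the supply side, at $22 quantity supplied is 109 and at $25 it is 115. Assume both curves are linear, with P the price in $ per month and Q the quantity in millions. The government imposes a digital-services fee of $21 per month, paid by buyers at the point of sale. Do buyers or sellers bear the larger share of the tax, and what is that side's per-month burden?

Sellers bear the larger share: $15 per month.

Demand slope: (121 − 96)/(21 − 26) = -5, so Qd = 226 − 5P.
Supply slope: (115 − 109)/(25 − 22) = 2, so Qs = 2P + 65.
Before the tax: set 226 − 5P = 2P + 65 → P* = $23, Q* = 111.
With the tax collected from buyers, demand (in seller-price terms) shifts: Qd = 226 − 5(P + 21).
New equilibrium: buyers pay $29, sellers receive $8, Q = 81. (Wedge: Pb − Ps = 21.)
Per-month burden: buyers $6, sellers $15.
Sellers take the larger share because supply is less price-elastic here (demand slope 5 vs supply slope 2).
The less price-elastic side of the market bears the larger share of a per-unit tax.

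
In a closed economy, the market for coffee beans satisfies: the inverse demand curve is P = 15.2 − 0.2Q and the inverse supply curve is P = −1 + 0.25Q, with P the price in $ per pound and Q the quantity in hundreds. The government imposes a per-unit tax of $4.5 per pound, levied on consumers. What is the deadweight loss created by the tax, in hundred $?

Deadweight loss = $22.5 hundred.

Inverting to Q(P) form: Qd = 76 − 5P; Qs = 4P + 4.
Without the tax, 76 − 5P = 4P + 4 gives 9P = 72, so P* = $8 and Q* = 36.
With the tax collected from consumers, demand (in seller-price terms) shifts: Qd = 76 − 5(P + 4.5).
New equilibrium: consumers pay $10, producers receive $5.5, Q = 26. (Wedge: Pb − Ps = 4.5.)
Quantity falls by |ΔQ| = |36 − 26| = 10.
DWL = ½ · t · |ΔQ| = ½ · 4.5 · 10 = $22.5.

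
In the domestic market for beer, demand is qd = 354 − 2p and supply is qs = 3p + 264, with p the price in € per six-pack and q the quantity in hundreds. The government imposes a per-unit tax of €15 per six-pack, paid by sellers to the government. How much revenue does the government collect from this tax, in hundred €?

Without the tax, 354 − 2p = 3p + 264 gives 5p = 90, so p* = €18 and q* = 318.
With the tax collected from sellers, supply shifts: qs = 3(p − 15) + 264.
New equilibrium: consumers pay €27, sellers receive €12, q = 300. (Wedge: pb − ps = 15.)
Revenue = t · Q = 15 · 300 = €4500.

Tax revenue = €4500 hundred.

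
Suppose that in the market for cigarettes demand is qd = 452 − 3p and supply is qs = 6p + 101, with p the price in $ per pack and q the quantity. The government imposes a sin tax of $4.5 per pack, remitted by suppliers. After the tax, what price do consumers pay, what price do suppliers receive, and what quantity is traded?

Consumers pay $42; suppliers receive $37.5; quantity = 326.

Without the tax, 452 − 3p = 6p + 101 gives 9p = 351, so p* = $39 and q* = 335.
With the tax collected from suppliers, supply shifts: qs = 6(p − 4.5) + 101.
New equilibrium: consumers pay $42, suppliers receive $37.5, q = 326. (Wedge: pb − ps = 4.5.)
The less price-elastic side of the market bears the larger share of a per-unit tax.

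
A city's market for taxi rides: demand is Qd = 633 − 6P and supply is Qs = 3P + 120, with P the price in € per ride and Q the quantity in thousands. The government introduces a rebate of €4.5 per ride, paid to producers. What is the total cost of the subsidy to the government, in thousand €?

Without the subsidy, 633 − 6P = 3P + 120 gives 9P = 513, so P* = €57 and Q* = 291.
With a per-unit subsidy paid to producers, each receives P + 4.5 per unit sold, so supply becomes Qs = 3(P + 4.5) + 120.
New equilibrium: buyers pay €55.5, producers receive €60, Q = 300. (Wedge: Pb − Ps = −4.5.)
Outlay = t · Q = 4.5 · 300 = €1350.

Government outlay = €1350 thousand.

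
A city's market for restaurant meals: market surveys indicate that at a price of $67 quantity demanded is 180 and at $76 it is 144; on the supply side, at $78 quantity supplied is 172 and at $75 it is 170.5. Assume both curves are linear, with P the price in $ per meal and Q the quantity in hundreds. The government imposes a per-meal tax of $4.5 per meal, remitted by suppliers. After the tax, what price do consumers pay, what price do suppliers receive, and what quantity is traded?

Consumers pay $70.5; suppliers receive $66; quantity = 166.

Demand slope: (144 − 180)/(76 − 67) = -4, so Qd = 448 − 4P.
Supply slope: (170.5 − 172)/(75 − 78) = 0.5, so Qs = 0.5P + 133.
Before the tax: set 448 − 4P = 0.5P + 133 → P* = $70, Q* = 168.
With the tax collected from suppliers, supply shifts: Qs = 0.5(P − 4.5) + 133.
Solving gives Q = 166 with consumers paying $70.5 and suppliers receiving $66 (the $4.5 wedge).
The less price-elastic side of the market bears the larger share of a per-unit tax.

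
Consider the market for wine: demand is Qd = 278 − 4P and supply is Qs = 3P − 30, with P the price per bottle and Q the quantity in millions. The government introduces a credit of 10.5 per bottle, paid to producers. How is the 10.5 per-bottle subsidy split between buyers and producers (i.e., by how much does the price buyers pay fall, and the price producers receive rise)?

Without the subsidy, 278 − 4P = 3P − 30 gives 7P = 308, so P* = 44 and Q* = 102.
With a per-unit subsidy paid to producers, each receives P + 10.5 per unit sold, so supply becomes Qs = 3(P + 10.5) − 30.
New equilibrium: buyers pay 39.5, producers receive 50, Q = 120. (Wedge: Pb − Ps = −10.5.)
Gain to buyers: 4.5; to producers: 6. (They sum to 10.5.)

Buyers gain 4.5 per bottle; producers gain 6 per bottle.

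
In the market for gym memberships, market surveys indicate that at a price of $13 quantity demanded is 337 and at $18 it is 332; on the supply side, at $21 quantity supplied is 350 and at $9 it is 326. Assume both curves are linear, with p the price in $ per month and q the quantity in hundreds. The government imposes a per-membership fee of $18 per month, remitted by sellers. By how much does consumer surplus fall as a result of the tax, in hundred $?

Demand slope: (332 − 337)/(18 − 13) = -1, so qd = 350 − p.
Supply slope: (326 − 350)/(9 − 21) = 2, so qs = 2p + 308.
Without the tax, 350 − p = 2p + 308 gives 3p = 42, so p* = $14 and q* = 336.
With the tax collected from sellers, supply shifts: qs = 2(p − 18) + 308.
New equilibrium: buyers pay $26, sellers receive $8, q = 324. (Wedge: pb − ps = 18.)
ΔCS is the trapezoid between Q = 324 and Q = 336 of height $12: ½ · (336 + 324) · 12 = $3960.

Consumer surplus falls by $3960 hundred.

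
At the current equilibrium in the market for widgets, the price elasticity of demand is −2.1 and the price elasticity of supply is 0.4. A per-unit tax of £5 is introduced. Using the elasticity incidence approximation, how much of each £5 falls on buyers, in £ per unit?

Incidence ratio: buyers' share ≈ εs / (εs + |εd|) = 0.4 / (0.4 + 2.1) = 0.16.
So buyers bear ≈ 0.16 × £5 = £0.8; producers bear £4.2.

Buyers bear ≈ £0.8 per unit.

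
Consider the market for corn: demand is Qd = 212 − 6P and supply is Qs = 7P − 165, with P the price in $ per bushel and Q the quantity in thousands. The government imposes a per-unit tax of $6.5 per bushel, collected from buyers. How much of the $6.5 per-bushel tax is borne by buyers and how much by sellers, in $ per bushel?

Buyers bear $3.5 per bushel; sellers bear $3 per bushel.

Without the tax, 212 − 6P = 7P − 165 gives 13P = 377, so P* = $29 and Q* = 38.
With the tax collected from buyers, demand (in seller-price terms) shifts: Qd = 212 − 6(P + 6.5).
New equilibrium: buyers pay $32.5, sellers receive $26, Q = 17. (Wedge: Pb − Ps = 6.5.)
Burden on buyers: $3.5; on sellers: $3. (They sum to $6.5.)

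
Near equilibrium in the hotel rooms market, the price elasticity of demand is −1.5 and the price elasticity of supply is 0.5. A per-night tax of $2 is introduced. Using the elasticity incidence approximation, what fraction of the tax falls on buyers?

Buyers' share ≈ 0.25.

Incidence ratio: buyers' share ≈ εs / (εs + |εd|) = 0.5 / (0.5 + 1.5) = 0.25.
Supply is the less elastic side, so buyers bear the smaller share.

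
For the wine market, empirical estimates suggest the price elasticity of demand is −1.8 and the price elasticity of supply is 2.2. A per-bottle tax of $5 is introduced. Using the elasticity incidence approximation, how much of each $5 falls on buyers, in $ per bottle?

Incidence ratio: buyers' share ≈ εs / (εs + |εd|) = 2.2 / (2.2 + 1.8) = 0.55.
So buyers bear ≈ 0.55 × $5 = $2.75; suppliers bear $2.25.

Buyers bear ≈ $2.75 per bottle.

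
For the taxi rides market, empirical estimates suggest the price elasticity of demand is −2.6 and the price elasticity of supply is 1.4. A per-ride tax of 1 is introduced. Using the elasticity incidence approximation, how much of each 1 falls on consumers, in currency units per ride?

Incidence ratio: consumers' share ≈ εs / (εs + |εd|) = 1.4 / (1.4 + 2.6) = 0.35.
So consumers bear ≈ 0.35 × 1 = 0.35; sellers bear 0.65.

Consumers bear ≈ 0.35 per ride.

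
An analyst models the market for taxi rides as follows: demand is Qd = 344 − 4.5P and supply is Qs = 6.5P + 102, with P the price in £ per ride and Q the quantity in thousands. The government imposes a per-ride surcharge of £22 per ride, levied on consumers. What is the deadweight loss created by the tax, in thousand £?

Deadweight loss = £643.5 thousand.

Without the tax, 344 − 4.5P = 6.5P + 102 gives 11P = 242, so P* = £22 and Q* = 245.
With the tax collected from consumers, demand (in seller-price terms) shifts: Qd = 344 − 4.5(P + 22).
New equilibrium: consumers pay £35, producers receive £13, Q = 186.5. (Wedge: Pb − Ps = 22.)
Quantity falls by |ΔQ| = |245 − 186.5| = 58.5.
DWL = ½ · t · |ΔQ| = ½ · 22 · 58.5 = £643.5.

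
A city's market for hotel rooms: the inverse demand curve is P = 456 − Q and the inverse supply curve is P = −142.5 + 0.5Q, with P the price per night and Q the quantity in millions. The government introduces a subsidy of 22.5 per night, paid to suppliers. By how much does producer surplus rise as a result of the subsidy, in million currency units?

Inverting to Q(P) form: Qd = 456 − P; Qs = 2P + 285.
Before the subsidy: set 456 − P = 2P + 285 → P* = 57, Q* = 399.
With a per-unit subsidy paid to suppliers, each receives P + 22.5 per unit sold, so supply becomes Qs = 2(P + 22.5) + 285.
Solving gives Q = 414 with buyers paying 42 and suppliers receiving 64.5 (the 22.5 wedge).
ΔPS is the trapezoid between Q = 414 and Q = 399 of height 7.5: ½ · (399 + 414) · 7.5 = 3048.75.

Producer surplus rises by 3048.75 million.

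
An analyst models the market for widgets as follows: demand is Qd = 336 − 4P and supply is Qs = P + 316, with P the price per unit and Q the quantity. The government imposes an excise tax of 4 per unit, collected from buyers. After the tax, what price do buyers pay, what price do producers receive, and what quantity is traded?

Buyers pay 4.8; producers receive 0.8; quantity = 316.8.

Without the tax, 336 − 4P = P + 316 gives 5P = 20, so P* = 4 and Q* = 320.
With the tax collected from buyers, demand (in seller-price terms) shifts: Qd = 336 − 4(P + 4).
Solving gives Q = 316.8 with buyers paying 4.8 and producers receiving 0.8 (the 4 wedge).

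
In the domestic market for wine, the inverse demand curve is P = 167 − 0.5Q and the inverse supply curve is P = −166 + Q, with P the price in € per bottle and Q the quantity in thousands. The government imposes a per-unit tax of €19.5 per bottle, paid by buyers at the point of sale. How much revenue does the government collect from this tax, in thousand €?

Inverting to Q(P) form: Qd = 334 − 2P; Qs = P + 166.
Without the tax, 334 − 2P = P + 166 gives 3P = 168, so P* = €56 and Q* = 222.
With the tax collected from buyers, demand (in seller-price terms) shifts: Qd = 334 − 2(P + 19.5).
New equilibrium: buyers pay €62.5, sellers receive €43, Q = 209. (Wedge: Pb − Ps = 19.5.)
Revenue = t · Q = 19.5 · 209 = €4075.5.

Tax revenue = €4075.5 thousand.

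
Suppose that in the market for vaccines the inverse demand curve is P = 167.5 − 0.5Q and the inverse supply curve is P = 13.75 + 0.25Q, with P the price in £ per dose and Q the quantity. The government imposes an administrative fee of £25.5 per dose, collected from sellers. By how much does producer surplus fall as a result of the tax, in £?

Rewrite in direct form: Qd = 335 − 2P and Qs = 4P − 55.
Before the tax: set 335 − 2P = 4P − 55 → P* = £65, Q* = 205.
With the tax collected from sellers, supply shifts: Qs = 4(P − 25.5) − 55.
Solving gives Q = 171 with buyers paying £82 and sellers receiving £56.5 (the £25.5 wedge).
ΔPS is the trapezoid between Q = 171 and Q = 205 of height £8.5: ½ · (205 + 171) · 8.5 = £1598.

Producer surplus falls by £1598.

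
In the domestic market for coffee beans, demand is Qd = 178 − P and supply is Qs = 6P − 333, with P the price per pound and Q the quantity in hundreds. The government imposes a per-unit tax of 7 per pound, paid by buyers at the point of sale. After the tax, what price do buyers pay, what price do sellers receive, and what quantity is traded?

Before the tax: set 178 − P = 6P − 333 → P* = 73, Q* = 105.
With the tax collected from buyers, demand (in seller-price terms) shifts: Qd = 178 − (P + 7).
Solving gives Q = 99 with buyers paying 79 and sellers receiving 72 (the 7 wedge).

Buyers pay 79; sellers receive 72; quantity = 99.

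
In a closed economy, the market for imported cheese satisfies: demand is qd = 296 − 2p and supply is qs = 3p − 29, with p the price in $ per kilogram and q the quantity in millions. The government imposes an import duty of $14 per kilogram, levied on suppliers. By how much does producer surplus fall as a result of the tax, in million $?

Producer surplus falls by $882.56 million.

Without the tax, 296 − 2p = 3p − 29 gives 5p = 325, so p* = $65 and q* = 166.
With the tax collected from suppliers, supply shifts: qs = 3(p − 14) − 29.
New equilibrium: buyers pay $73.4, suppliers receive $59.4, q = 149.2. (Wedge: pb − ps = 14.)
ΔPS is the trapezoid between Q = 149.2 and Q = 166 of height $5.6: ½ · (166 + 149.2) · 5.6 = $882.56.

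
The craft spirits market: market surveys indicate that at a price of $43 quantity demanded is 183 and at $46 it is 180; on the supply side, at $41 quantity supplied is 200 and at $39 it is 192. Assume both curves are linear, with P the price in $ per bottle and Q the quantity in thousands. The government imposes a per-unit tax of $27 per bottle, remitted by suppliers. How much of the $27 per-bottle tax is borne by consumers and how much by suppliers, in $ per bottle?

Consumers bear $21.6 per bottle; suppliers bear $5.4 per bottle.

Demand slope: (180 − 183)/(46 − 43) = -1, so Qd = 226 − P.
Supply slope: (192 − 200)/(39 − 41) = 4, so Qs = 4P + 36.
Without the tax, 226 − P = 4P + 36 gives 5P = 190, so P* = $38 and Q* = 188.
With the tax collected from suppliers, supply shifts: Qs = 4(P − 27) + 36.
New equilibrium: consumers pay $59.6, suppliers receive $32.6, Q = 166.4. (Wedge: Pb − Ps = 27.)
Burden on consumers: $21.6; on suppliers: $5.4. (They sum to $27.)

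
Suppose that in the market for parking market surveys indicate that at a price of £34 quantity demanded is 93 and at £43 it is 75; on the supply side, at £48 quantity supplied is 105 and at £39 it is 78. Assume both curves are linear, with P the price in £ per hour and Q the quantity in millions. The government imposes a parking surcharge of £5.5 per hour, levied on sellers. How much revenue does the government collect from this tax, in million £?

Tax revenue = £409.2 million.

Demand slope: (75 − 93)/(43 − 34) = -2, so Qd = 161 − 2P.
Supply slope: (78 − 105)/(39 − 48) = 3, so Qs = 3P − 39.
Without the tax, 161 − 2P = 3P − 39 gives 5P = 200, so P* = £40 and Q* = 81.
With the tax collected from sellers, supply shifts: Qs = 3(P − 5.5) − 39.
New equilibrium: consumers pay £43.3, sellers receive £37.8, Q = 74.4. (Wedge: Pb − Ps = 5.5.)
Revenue = t · Q = 5.5 · 74.4 = £409.2.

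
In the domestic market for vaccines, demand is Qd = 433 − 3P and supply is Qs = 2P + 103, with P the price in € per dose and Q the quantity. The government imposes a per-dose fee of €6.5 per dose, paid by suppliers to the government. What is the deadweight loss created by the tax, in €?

Deadweight loss = €25.35.

Before the tax: set 433 − 3P = 2P + 103 → P* = €66, Q* = 235.
With the tax collected from suppliers, supply shifts: Qs = 2(P − 6.5) + 103.
New equilibrium: consumers pay €68.6, suppliers receive €62.1, Q = 227.2. (Wedge: Pb − Ps = 6.5.)
Quantity falls by |ΔQ| = |235 − 227.2| = 7.8.
DWL = ½ · t · |ΔQ| = ½ · 6.5 · 7.8 = €25.35.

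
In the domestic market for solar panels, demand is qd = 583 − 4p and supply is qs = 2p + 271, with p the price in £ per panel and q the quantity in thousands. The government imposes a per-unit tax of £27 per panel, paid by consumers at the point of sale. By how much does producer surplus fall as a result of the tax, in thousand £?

Before the tax: set 583 − 4p = 2p + 271 → p* = £52, q* = 375.
With the tax collected from consumers, demand (in seller-price terms) shifts: qd = 583 − 4(p + 27).
Solving gives q = 339 with consumers paying £61 and sellers receiving £34 (the £27 wedge).
ΔPS is the trapezoid between Q = 339 and Q = 375 of height £18: ½ · (375 + 339) · 18 = £6426.

Producer surplus falls by £6426 thousand.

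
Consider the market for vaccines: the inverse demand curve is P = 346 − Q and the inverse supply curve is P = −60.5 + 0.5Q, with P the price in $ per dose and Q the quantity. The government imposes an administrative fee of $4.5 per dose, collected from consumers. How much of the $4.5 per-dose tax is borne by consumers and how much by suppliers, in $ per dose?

Inverting to Q(P) form: Qd = 346 − P; Qs = 2P + 121.
Without the tax, 346 − P = 2P + 121 gives 3P = 225, so P* = $75 and Q* = 271.
With the tax collected from consumers, demand (in seller-price terms) shifts: Qd = 346 − (P + 4.5).
New equilibrium: consumers pay $78, suppliers receive $73.5, Q = 268. (Wedge: Pb − Ps = 4.5.)
Burden on consumers: $3; on suppliers: $1.5. (They sum to $4.5.)
The less price-elastic side of the market bears the larger share of a per-unit tax.

Consumers bear $3 per dose; suppliers bear $1.5 per dose.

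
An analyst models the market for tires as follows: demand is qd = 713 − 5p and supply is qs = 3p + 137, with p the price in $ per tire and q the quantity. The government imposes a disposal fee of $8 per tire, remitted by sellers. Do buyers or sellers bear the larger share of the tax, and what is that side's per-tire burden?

Without the tax, 713 − 5p = 3p + 137 gives 8p = 576, so p* = $72 and q* = 353.
With the tax collected from sellers, supply shifts: qs = 3(p − 8) + 137.
Solving gives q = 338 with buyers paying $75 and sellers receiving $67 (the $8 wedge).
Per-tire burden: buyers $3, sellers $5.
Sellers take the larger share because supply is less price-elastic here (demand slope 5 vs supply slope 3).
The less price-elastic side of the market bears the larger share of a per-unit tax.

Sellers bear the larger share: $5 per tire.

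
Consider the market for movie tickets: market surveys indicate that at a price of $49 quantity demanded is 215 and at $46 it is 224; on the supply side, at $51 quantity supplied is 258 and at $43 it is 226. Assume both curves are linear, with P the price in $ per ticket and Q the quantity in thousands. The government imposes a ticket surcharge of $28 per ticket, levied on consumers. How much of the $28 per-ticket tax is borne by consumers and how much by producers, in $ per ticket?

Demand slope: (224 − 215)/(46 − 49) = -3, so Qd = 362 − 3P.
Supply slope: (226 − 258)/(43 − 51) = 4, so Qs = 4P + 54.
Before the tax: set 362 − 3P = 4P + 54 → P* = $44, Q* = 230.
With the tax collected from consumers, demand (in seller-price terms) shifts: Qd = 362 − 3(P + 28).
New equilibrium: consumers pay $60, producers receive $32, Q = 182. (Wedge: Pb − Ps = 28.)
Burden on consumers: $16; on producers: $12. (They sum to $28.)

Consumers bear $16 per ticket; producers bear $12 per ticket.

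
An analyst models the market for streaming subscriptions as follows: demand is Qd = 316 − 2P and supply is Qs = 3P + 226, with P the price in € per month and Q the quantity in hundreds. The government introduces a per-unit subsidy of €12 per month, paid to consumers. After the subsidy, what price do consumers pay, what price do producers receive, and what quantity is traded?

Without the subsidy, 316 − 2P = 3P + 226 gives 5P = 90, so P* = €18 and Q* = 280.
With a per-unit subsidy paid to consumers, each effectively pays P − 12, so demand becomes Qd = 316 − 2(P − 12).
New equilibrium: consumers pay €10.8, producers receive €22.8, Q = 294.4. (Wedge: Pb − Ps = −12.)

Consumers pay €10.8; producers receive €22.8; quantity = 294.4.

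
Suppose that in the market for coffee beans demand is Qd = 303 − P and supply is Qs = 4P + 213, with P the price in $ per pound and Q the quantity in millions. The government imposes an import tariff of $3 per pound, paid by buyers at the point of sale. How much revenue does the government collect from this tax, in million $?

Before the tax: set 303 − P = 4P + 213 → P* = $18, Q* = 285.
With the tax collected from buyers, demand (in seller-price terms) shifts: Qd = 303 − (P + 3).
Solving gives Q = 282.6 with buyers paying $20.4 and sellers receiving $17.4 (the $3 wedge).
Revenue = t · Q = 3 · 282.6 = $847.8.

Tax revenue = $847.8 million.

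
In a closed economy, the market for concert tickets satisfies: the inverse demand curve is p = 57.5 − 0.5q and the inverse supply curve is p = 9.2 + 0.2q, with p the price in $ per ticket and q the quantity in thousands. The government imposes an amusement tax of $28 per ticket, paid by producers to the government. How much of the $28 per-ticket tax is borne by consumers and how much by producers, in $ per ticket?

Inverting to q(p) form: qd = 115 − 2p; qs = 5p − 46.
Without the tax, 115 − 2p = 5p − 46 gives 7p = 161, so p* = $23 and q* = 69.
With the tax collected from producers, supply shifts: qs = 5(p − 28) − 46.
Solving gives q = 29 with consumers paying $43 and producers receiving $15 (the $28 wedge).
Burden on consumers: $20; on producers: $8. (They sum to $28.)
The less price-elastic side of the market bears the larger share of a per-unit tax.

Consumers bear $20 per ticket; producers bear $8 per ticket.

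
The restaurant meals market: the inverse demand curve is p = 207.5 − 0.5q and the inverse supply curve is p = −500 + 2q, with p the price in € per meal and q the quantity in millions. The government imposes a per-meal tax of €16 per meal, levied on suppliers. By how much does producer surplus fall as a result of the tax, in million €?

Producer surplus falls by €3581.44 million.

Inverting to q(p) form: qd = 415 − 2p; qs = 0.5p + 250.
Without the tax, 415 − 2p = 0.5p + 250 gives 2.5p = 165, so p* = €66 and q* = 283.
With the tax collected from suppliers, supply shifts: qs = 0.5(p − 16) + 250.
New equilibrium: consumers pay €69.2, suppliers receive €53.2, q = 276.6. (Wedge: pb − ps = 16.)
ΔPS is the trapezoid between Q = 276.6 and Q = 283 of height €12.8: ½ · (283 + 276.6) · 12.8 = €3581.44.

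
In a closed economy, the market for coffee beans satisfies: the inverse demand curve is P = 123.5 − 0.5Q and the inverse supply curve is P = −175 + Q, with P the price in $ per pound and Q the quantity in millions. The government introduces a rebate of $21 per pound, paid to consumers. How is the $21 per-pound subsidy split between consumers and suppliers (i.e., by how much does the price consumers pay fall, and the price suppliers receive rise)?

Consumers gain $7 per pound; suppliers gain $14 per pound.

Inverting to Q(P) form: Qd = 247 − 2P; Qs = P + 175.
Before the subsidy: set 247 − 2P = P + 175 → P* = $24, Q* = 199.
With a per-unit subsidy paid to consumers, each effectively pays P − 21, so demand becomes Qd = 247 − 2(P − 21).
New equilibrium: consumers pay $17, suppliers receive $38, Q = 213. (Wedge: Pb − Ps = −21.)
Gain to consumers: $7; to suppliers: $14. (They sum to $21.)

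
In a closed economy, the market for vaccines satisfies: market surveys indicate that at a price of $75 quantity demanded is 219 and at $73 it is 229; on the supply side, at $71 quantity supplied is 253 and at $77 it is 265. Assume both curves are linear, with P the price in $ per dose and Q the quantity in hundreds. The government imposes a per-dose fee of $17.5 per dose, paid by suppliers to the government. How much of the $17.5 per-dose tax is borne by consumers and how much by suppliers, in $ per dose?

Consumers bear $5 per dose; suppliers bear $12.5 per dose.

Demand slope: (229 − 219)/(73 − 75) = -5, so Qd = 594 − 5P.
Supply slope: (265 − 253)/(77 − 71) = 2, so Qs = 2P + 111.
Without the tax, 594 − 5P = 2P + 111 gives 7P = 483, so P* = $69 and Q* = 249.
With the tax collected from suppliers, supply shifts: Qs = 2(P − 17.5) + 111.
New equilibrium: consumers pay $74, suppliers receive $56.5, Q = 224. (Wedge: Pb − Ps = 17.5.)
Burden on consumers: $5; on suppliers: $12.5. (They sum to $17.5.)
The less price-elastic side of the market bears the larger share of a per-unit tax.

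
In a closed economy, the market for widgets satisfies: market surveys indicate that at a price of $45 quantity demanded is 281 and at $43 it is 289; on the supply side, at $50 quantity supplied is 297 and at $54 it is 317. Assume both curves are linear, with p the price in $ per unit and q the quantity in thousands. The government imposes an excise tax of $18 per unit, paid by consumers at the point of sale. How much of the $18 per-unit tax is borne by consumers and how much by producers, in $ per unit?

Demand slope: (289 − 281)/(43 − 45) = -4, so qd = 461 − 4p.
Supply slope: (317 − 297)/(54 − 50) = 5, so qs = 5p + 47.
Without the tax, 461 − 4p = 5p + 47 gives 9p = 414, so p* = $46 and q* = 277.
With the tax collected from consumers, demand (in seller-price terms) shifts: qd = 461 − 4(p + 18).
New equilibrium: consumers pay $56, producers receive $38, q = 237. (Wedge: pb − ps = 18.)
Burden on consumers: $10; on producers: $8. (They sum to $18.)
The less price-elastic side of the market bears the larger share of a per-unit tax.

Consumers bear $10 per unit; producers bear $8 per unit.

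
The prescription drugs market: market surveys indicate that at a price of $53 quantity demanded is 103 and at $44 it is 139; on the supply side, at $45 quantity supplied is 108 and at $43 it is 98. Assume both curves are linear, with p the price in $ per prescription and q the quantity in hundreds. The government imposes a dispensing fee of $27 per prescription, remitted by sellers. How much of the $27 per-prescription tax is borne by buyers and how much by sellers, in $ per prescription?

Buyers bear $15 per prescription; sellers bear $12 per prescription.

Demand slope: (139 − 103)/(44 − 53) = -4, so qd = 315 − 4p.
Supply slope: (98 − 108)/(43 − 45) = 5, so qs = 5p − 117.
Without the tax, 315 − 4p = 5p − 117 gives 9p = 432, so p* = $48 and q* = 123.
With the tax collected from sellers, supply shifts: qs = 5(p − 27) − 117.
New equilibrium: buyers pay $63, sellers receive $36, q = 63. (Wedge: pb − ps = 27.)
Burden on buyers: $15; on sellers: $12. (They sum to $27.)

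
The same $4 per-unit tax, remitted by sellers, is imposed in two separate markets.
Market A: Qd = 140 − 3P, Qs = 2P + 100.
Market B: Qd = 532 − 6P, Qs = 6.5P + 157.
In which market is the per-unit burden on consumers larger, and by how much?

Market A: pre-tax P* = $8, Q* = 116; post-tax Q = 111.2; per-unit burden on consumers = $1.6.
Market B: pre-tax P* = $30, Q* = 352; post-tax Q = 339.52; per-unit burden on consumers = $2.08.
Difference: $1.6 vs $2.08 → market B is larger by $0.48.

Market B, by $0.48.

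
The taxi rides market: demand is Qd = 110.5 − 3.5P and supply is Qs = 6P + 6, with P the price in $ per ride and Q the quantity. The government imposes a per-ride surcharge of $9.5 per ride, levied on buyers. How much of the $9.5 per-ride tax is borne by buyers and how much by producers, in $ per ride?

Without the tax, 110.5 − 3.5P = 6P + 6 gives 9.5P = 104.5, so P* = $11 and Q* = 72.
With the tax collected from buyers, demand (in seller-price terms) shifts: Qd = 110.5 − 3.5(P + 9.5).
New equilibrium: buyers pay $17, producers receive $7.5, Q = 51. (Wedge: Pb − Ps = 9.5.)
Burden on buyers: $6; on producers: $3.5. (They sum to $9.5.)
The less price-elastic side of the market bears the larger share of a per-unit tax.

Buyers bear $6 per ride; producers bear $3.5 per ride.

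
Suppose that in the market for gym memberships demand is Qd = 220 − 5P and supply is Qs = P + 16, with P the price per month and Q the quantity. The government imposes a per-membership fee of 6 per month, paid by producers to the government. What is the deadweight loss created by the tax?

Deadweight loss = 15.

Before the tax: set 220 − 5P = P + 16 → P* = 34, Q* = 50.
With the tax collected from producers, supply shifts: Qs = (P − 6) + 16.
New equilibrium: buyers pay 35, producers receive 29, Q = 45. (Wedge: Pb − Ps = 6.)
Quantity falls by |ΔQ| = |50 − 45| = 5.
DWL = ½ · t · |ΔQ| = ½ · 6 · 5 = 15.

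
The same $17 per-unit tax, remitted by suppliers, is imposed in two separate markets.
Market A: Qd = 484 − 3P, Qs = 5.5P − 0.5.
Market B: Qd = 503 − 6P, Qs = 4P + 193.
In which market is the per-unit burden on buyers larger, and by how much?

Market A: pre-tax P* = $57, Q* = 313; post-tax Q = 280; per-unit burden on buyers = $11.
Market B: pre-tax P* = $31, Q* = 317; post-tax Q = 276.2; per-unit burden on buyers = $6.8.
Difference: $11 vs $6.8 → market A is larger by $4.2.

Market A, by $4.2.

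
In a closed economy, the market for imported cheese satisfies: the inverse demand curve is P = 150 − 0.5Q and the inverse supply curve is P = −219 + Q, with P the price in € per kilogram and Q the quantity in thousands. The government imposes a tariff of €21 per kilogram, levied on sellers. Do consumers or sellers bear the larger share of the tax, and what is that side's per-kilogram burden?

Rewrite in direct form: Qd = 300 − 2P and Qs = P + 219.
Before the tax: set 300 − 2P = P + 219 → P* = €27, Q* = 246.
With the tax collected from sellers, supply shifts: Qs = (P − 21) + 219.
New equilibrium: consumers pay €34, sellers receive €13, Q = 232. (Wedge: Pb − Ps = 21.)
Per-kilogram burden: consumers €7, sellers €14.
Sellers take the larger share because supply is less price-elastic here (demand slope 2 vs supply slope 1).
The less price-elastic side of the market bears the larger share of a per-unit tax.

Sellers bear the larger share: €14 per kilogram.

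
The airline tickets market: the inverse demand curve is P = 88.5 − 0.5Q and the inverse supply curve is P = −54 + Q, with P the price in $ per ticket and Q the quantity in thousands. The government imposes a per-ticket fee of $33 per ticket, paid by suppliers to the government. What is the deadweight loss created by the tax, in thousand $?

Rewrite in direct form: Qd = 177 − 2P and Qs = P + 54.
Without the tax, 177 − 2P = P + 54 gives 3P = 123, so P* = $41 and Q* = 95.
With the tax collected from suppliers, supply shifts: Qs = (P − 33) + 54.
Solving gives Q = 73 with consumers paying $52 and suppliers receiving $19 (the $33 wedge).
Quantity falls by |ΔQ| = |95 − 73| = 22.
DWL = ½ · t · |ΔQ| = ½ · 33 · 22 = $363.

Deadweight loss = $363 thousand.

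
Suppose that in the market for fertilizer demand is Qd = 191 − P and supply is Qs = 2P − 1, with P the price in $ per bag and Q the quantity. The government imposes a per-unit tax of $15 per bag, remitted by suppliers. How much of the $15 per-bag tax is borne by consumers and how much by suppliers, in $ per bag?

Consumers bear $10 per bag; suppliers bear $5 per bag.

Without the tax, 191 − P = 2P − 1 gives 3P = 192, so P* = $64 and Q* = 127.
With the tax collected from suppliers, supply shifts: Qs = 2(P − 15) − 1.
Solving gives Q = 117 with consumers paying $74 and suppliers receiving $59 (the $15 wedge).
Burden on consumers: $10; on suppliers: $5. (They sum to $15.)
The less price-elastic side of the market bears the larger share of a per-unit tax.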